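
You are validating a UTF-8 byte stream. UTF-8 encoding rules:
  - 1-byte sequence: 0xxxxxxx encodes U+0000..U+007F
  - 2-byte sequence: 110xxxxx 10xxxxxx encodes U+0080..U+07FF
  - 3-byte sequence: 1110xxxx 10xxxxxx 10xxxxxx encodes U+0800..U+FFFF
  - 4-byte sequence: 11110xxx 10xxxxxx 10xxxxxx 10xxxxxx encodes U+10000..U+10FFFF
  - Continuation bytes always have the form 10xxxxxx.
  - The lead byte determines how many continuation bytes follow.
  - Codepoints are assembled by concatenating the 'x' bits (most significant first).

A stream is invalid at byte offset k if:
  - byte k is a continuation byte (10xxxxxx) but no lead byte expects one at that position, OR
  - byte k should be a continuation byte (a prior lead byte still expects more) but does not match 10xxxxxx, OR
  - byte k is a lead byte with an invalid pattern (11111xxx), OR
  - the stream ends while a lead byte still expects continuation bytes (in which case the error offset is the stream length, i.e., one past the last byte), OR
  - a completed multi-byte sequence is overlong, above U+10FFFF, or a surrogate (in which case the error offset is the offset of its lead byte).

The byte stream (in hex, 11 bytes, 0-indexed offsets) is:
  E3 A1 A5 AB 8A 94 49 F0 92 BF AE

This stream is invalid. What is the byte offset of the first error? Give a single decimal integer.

Byte[0]=E3: 3-byte lead, need 2 cont bytes. acc=0x3
Byte[1]=A1: continuation. acc=(acc<<6)|0x21=0xE1
Byte[2]=A5: continuation. acc=(acc<<6)|0x25=0x3865
Completed: cp=U+3865 (starts at byte 0)
Byte[3]=AB: INVALID lead byte (not 0xxx/110x/1110/11110)

Answer: 3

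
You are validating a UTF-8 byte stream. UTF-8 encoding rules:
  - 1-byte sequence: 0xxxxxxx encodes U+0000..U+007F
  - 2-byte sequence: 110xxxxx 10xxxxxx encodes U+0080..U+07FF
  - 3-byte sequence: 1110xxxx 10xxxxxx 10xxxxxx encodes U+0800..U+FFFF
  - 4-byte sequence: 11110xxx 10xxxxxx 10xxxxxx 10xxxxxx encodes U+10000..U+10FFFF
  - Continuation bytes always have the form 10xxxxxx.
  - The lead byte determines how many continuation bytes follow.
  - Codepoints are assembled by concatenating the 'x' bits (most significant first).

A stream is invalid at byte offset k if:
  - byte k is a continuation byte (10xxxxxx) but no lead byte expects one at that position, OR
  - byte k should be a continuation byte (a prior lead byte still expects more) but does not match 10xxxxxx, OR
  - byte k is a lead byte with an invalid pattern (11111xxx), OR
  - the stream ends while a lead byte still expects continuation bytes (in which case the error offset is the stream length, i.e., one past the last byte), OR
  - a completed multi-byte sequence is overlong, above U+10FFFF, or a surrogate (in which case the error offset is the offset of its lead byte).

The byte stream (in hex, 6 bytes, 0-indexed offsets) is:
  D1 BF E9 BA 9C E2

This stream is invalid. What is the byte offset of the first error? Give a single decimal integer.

Answer: 6

Derivation:
Byte[0]=D1: 2-byte lead, need 1 cont bytes. acc=0x11
Byte[1]=BF: continuation. acc=(acc<<6)|0x3F=0x47F
Completed: cp=U+047F (starts at byte 0)
Byte[2]=E9: 3-byte lead, need 2 cont bytes. acc=0x9
Byte[3]=BA: continuation. acc=(acc<<6)|0x3A=0x27A
Byte[4]=9C: continuation. acc=(acc<<6)|0x1C=0x9E9C
Completed: cp=U+9E9C (starts at byte 2)
Byte[5]=E2: 3-byte lead, need 2 cont bytes. acc=0x2
Byte[6]: stream ended, expected continuation. INVALID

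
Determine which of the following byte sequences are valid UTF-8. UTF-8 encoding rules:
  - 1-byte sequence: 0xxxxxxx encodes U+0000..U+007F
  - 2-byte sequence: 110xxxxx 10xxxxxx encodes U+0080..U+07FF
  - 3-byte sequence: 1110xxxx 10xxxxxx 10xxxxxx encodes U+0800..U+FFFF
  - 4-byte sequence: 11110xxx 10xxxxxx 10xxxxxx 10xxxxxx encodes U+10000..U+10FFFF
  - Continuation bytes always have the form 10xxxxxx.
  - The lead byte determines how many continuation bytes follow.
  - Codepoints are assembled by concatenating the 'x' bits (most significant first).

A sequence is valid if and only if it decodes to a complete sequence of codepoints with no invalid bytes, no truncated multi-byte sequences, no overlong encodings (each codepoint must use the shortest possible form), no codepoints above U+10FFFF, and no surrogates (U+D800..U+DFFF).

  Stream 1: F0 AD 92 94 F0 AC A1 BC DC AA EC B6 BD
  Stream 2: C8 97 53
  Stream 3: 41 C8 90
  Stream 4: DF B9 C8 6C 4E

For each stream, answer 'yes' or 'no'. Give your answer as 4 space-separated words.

Stream 1: decodes cleanly. VALID
Stream 2: decodes cleanly. VALID
Stream 3: decodes cleanly. VALID
Stream 4: error at byte offset 3. INVALID

Answer: yes yes yes no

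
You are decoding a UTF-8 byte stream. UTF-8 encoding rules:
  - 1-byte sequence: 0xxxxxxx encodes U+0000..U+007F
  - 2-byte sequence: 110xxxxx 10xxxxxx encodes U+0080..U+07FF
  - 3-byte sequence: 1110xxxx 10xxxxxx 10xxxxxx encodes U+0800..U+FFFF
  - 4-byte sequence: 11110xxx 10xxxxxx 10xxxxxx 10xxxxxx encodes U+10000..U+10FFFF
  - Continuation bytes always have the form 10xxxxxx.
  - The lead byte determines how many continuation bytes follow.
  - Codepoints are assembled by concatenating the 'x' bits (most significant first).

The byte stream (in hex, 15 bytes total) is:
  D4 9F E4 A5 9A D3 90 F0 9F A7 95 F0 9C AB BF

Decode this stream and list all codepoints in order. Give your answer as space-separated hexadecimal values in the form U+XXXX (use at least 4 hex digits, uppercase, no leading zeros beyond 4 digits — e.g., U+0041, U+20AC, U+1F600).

Byte[0]=D4: 2-byte lead, need 1 cont bytes. acc=0x14
Byte[1]=9F: continuation. acc=(acc<<6)|0x1F=0x51F
Completed: cp=U+051F (starts at byte 0)
Byte[2]=E4: 3-byte lead, need 2 cont bytes. acc=0x4
Byte[3]=A5: continuation. acc=(acc<<6)|0x25=0x125
Byte[4]=9A: continuation. acc=(acc<<6)|0x1A=0x495A
Completed: cp=U+495A (starts at byte 2)
Byte[5]=D3: 2-byte lead, need 1 cont bytes. acc=0x13
Byte[6]=90: continuation. acc=(acc<<6)|0x10=0x4D0
Completed: cp=U+04D0 (starts at byte 5)
Byte[7]=F0: 4-byte lead, need 3 cont bytes. acc=0x0
Byte[8]=9F: continuation. acc=(acc<<6)|0x1F=0x1F
Byte[9]=A7: continuation. acc=(acc<<6)|0x27=0x7E7
Byte[10]=95: continuation. acc=(acc<<6)|0x15=0x1F9D5
Completed: cp=U+1F9D5 (starts at byte 7)
Byte[11]=F0: 4-byte lead, need 3 cont bytes. acc=0x0
Byte[12]=9C: continuation. acc=(acc<<6)|0x1C=0x1C
Byte[13]=AB: continuation. acc=(acc<<6)|0x2B=0x72B
Byte[14]=BF: continuation. acc=(acc<<6)|0x3F=0x1CAFF
Completed: cp=U+1CAFF (starts at byte 11)

Answer: U+051F U+495A U+04D0 U+1F9D5 U+1CAFF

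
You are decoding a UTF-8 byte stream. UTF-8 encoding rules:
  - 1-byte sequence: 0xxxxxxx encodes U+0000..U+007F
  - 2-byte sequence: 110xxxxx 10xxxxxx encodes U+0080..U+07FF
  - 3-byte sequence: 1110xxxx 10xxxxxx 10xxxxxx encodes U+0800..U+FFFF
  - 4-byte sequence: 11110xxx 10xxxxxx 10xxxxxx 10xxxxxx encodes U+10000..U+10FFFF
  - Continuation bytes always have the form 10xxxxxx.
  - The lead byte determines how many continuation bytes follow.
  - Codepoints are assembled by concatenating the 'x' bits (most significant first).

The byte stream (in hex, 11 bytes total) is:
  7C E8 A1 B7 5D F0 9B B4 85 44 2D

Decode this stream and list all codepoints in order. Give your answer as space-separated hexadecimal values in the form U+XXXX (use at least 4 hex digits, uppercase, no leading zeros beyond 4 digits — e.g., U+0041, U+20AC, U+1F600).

Byte[0]=7C: 1-byte ASCII. cp=U+007C
Byte[1]=E8: 3-byte lead, need 2 cont bytes. acc=0x8
Byte[2]=A1: continuation. acc=(acc<<6)|0x21=0x221
Byte[3]=B7: continuation. acc=(acc<<6)|0x37=0x8877
Completed: cp=U+8877 (starts at byte 1)
Byte[4]=5D: 1-byte ASCII. cp=U+005D
Byte[5]=F0: 4-byte lead, need 3 cont bytes. acc=0x0
Byte[6]=9B: continuation. acc=(acc<<6)|0x1B=0x1B
Byte[7]=B4: continuation. acc=(acc<<6)|0x34=0x6F4
Byte[8]=85: continuation. acc=(acc<<6)|0x05=0x1BD05
Completed: cp=U+1BD05 (starts at byte 5)
Byte[9]=44: 1-byte ASCII. cp=U+0044
Byte[10]=2D: 1-byte ASCII. cp=U+002D

Answer: U+007C U+8877 U+005D U+1BD05 U+0044 U+002D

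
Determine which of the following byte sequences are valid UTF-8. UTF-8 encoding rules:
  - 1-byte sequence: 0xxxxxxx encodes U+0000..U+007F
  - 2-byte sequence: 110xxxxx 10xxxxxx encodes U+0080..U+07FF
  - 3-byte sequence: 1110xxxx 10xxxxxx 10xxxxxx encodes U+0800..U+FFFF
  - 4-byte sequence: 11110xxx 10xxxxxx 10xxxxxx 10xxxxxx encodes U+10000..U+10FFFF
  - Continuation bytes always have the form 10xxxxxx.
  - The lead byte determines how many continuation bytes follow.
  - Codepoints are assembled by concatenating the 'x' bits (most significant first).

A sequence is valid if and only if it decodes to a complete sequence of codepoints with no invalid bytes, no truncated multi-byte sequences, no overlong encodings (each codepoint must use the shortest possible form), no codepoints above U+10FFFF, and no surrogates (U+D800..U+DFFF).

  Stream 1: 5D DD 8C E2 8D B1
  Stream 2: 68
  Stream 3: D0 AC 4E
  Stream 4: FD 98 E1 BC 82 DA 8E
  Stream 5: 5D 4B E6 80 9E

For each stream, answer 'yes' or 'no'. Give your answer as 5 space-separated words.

Stream 1: decodes cleanly. VALID
Stream 2: decodes cleanly. VALID
Stream 3: decodes cleanly. VALID
Stream 4: error at byte offset 0. INVALID
Stream 5: decodes cleanly. VALID

Answer: yes yes yes no yes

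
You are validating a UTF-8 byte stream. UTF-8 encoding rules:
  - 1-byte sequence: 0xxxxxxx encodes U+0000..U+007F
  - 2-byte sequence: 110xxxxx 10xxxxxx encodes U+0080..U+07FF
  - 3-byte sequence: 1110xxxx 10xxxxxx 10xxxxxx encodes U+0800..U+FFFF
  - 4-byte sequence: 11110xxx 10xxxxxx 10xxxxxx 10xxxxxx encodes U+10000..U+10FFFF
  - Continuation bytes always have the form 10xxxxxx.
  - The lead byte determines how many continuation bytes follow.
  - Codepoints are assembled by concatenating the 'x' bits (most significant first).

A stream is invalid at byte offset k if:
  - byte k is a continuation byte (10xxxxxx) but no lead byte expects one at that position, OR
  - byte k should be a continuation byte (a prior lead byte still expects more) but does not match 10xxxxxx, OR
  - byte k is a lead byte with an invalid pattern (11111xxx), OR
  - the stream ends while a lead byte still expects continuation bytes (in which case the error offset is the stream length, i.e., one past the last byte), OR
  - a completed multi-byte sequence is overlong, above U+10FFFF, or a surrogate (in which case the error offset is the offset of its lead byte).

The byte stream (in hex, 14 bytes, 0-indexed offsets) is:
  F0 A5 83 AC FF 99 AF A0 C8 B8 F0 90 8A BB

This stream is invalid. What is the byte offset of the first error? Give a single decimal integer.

Byte[0]=F0: 4-byte lead, need 3 cont bytes. acc=0x0
Byte[1]=A5: continuation. acc=(acc<<6)|0x25=0x25
Byte[2]=83: continuation. acc=(acc<<6)|0x03=0x943
Byte[3]=AC: continuation. acc=(acc<<6)|0x2C=0x250EC
Completed: cp=U+250EC (starts at byte 0)
Byte[4]=FF: INVALID lead byte (not 0xxx/110x/1110/11110)

Answer: 4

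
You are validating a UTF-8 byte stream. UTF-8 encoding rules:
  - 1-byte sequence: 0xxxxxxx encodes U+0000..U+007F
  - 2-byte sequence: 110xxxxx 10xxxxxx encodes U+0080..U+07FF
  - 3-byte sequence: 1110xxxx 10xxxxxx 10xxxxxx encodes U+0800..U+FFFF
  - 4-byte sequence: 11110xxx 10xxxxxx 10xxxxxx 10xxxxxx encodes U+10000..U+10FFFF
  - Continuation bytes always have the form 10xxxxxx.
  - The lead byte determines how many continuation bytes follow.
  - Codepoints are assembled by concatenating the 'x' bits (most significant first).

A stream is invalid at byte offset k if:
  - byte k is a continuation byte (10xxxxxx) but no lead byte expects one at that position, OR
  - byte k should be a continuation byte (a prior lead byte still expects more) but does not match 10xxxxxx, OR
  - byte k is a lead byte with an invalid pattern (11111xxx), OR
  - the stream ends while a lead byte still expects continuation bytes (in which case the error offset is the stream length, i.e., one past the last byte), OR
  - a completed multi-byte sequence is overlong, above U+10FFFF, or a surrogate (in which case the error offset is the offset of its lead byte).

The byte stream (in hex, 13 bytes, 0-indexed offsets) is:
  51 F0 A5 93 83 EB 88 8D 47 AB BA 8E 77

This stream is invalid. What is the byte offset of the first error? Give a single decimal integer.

Answer: 9

Derivation:
Byte[0]=51: 1-byte ASCII. cp=U+0051
Byte[1]=F0: 4-byte lead, need 3 cont bytes. acc=0x0
Byte[2]=A5: continuation. acc=(acc<<6)|0x25=0x25
Byte[3]=93: continuation. acc=(acc<<6)|0x13=0x953
Byte[4]=83: continuation. acc=(acc<<6)|0x03=0x254C3
Completed: cp=U+254C3 (starts at byte 1)
Byte[5]=EB: 3-byte lead, need 2 cont bytes. acc=0xB
Byte[6]=88: continuation. acc=(acc<<6)|0x08=0x2C8
Byte[7]=8D: continuation. acc=(acc<<6)|0x0D=0xB20D
Completed: cp=U+B20D (starts at byte 5)
Byte[8]=47: 1-byte ASCII. cp=U+0047
Byte[9]=AB: INVALID lead byte (not 0xxx/110x/1110/11110)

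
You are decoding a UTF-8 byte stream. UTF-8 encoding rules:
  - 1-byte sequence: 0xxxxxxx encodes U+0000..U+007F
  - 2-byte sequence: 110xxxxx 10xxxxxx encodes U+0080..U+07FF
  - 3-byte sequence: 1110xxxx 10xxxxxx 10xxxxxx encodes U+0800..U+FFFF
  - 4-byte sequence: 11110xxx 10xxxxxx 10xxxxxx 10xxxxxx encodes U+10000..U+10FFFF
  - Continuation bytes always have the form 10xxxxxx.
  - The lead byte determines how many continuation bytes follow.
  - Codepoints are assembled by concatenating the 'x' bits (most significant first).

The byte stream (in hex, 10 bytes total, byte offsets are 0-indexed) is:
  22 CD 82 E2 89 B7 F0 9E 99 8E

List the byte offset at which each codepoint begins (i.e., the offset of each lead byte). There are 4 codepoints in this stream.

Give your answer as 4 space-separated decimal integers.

Answer: 0 1 3 6

Derivation:
Byte[0]=22: 1-byte ASCII. cp=U+0022
Byte[1]=CD: 2-byte lead, need 1 cont bytes. acc=0xD
Byte[2]=82: continuation. acc=(acc<<6)|0x02=0x342
Completed: cp=U+0342 (starts at byte 1)
Byte[3]=E2: 3-byte lead, need 2 cont bytes. acc=0x2
Byte[4]=89: continuation. acc=(acc<<6)|0x09=0x89
Byte[5]=B7: continuation. acc=(acc<<6)|0x37=0x2277
Completed: cp=U+2277 (starts at byte 3)
Byte[6]=F0: 4-byte lead, need 3 cont bytes. acc=0x0
Byte[7]=9E: continuation. acc=(acc<<6)|0x1E=0x1E
Byte[8]=99: continuation. acc=(acc<<6)|0x19=0x799
Byte[9]=8E: continuation. acc=(acc<<6)|0x0E=0x1E64E
Completed: cp=U+1E64E (starts at byte 6)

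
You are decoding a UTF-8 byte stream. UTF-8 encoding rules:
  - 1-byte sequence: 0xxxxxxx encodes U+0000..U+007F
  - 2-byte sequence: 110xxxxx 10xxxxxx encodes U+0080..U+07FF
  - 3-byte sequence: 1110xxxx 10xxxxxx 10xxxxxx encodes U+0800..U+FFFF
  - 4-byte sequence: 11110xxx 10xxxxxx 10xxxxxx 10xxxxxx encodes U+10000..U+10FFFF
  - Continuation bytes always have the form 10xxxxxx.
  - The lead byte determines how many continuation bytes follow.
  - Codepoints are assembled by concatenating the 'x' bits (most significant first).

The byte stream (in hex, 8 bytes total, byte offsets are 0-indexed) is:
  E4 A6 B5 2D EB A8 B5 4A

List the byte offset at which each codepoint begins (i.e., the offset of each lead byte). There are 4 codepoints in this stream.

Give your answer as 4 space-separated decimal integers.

Byte[0]=E4: 3-byte lead, need 2 cont bytes. acc=0x4
Byte[1]=A6: continuation. acc=(acc<<6)|0x26=0x126
Byte[2]=B5: continuation. acc=(acc<<6)|0x35=0x49B5
Completed: cp=U+49B5 (starts at byte 0)
Byte[3]=2D: 1-byte ASCII. cp=U+002D
Byte[4]=EB: 3-byte lead, need 2 cont bytes. acc=0xB
Byte[5]=A8: continuation. acc=(acc<<6)|0x28=0x2E8
Byte[6]=B5: continuation. acc=(acc<<6)|0x35=0xBA35
Completed: cp=U+BA35 (starts at byte 4)
Byte[7]=4A: 1-byte ASCII. cp=U+004A

Answer: 0 3 4 7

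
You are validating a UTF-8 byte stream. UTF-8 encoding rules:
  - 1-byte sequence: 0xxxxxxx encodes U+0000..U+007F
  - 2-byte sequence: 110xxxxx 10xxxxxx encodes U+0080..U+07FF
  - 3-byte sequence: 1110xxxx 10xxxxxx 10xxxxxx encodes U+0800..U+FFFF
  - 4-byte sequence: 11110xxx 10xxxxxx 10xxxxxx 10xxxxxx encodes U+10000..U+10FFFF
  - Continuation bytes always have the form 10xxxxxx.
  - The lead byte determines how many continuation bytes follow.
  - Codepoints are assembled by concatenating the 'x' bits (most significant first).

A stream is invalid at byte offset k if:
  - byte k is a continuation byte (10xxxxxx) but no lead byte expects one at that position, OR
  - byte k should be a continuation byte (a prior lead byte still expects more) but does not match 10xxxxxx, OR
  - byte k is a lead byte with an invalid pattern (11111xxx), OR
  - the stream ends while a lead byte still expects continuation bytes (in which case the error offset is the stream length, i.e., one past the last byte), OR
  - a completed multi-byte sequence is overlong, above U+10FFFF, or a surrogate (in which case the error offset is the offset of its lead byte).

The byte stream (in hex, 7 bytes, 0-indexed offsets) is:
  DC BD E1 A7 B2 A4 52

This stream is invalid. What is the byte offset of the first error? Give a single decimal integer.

Answer: 5

Derivation:
Byte[0]=DC: 2-byte lead, need 1 cont bytes. acc=0x1C
Byte[1]=BD: continuation. acc=(acc<<6)|0x3D=0x73D
Completed: cp=U+073D (starts at byte 0)
Byte[2]=E1: 3-byte lead, need 2 cont bytes. acc=0x1
Byte[3]=A7: continuation. acc=(acc<<6)|0x27=0x67
Byte[4]=B2: continuation. acc=(acc<<6)|0x32=0x19F2
Completed: cp=U+19F2 (starts at byte 2)
Byte[5]=A4: INVALID lead byte (not 0xxx/110x/1110/11110)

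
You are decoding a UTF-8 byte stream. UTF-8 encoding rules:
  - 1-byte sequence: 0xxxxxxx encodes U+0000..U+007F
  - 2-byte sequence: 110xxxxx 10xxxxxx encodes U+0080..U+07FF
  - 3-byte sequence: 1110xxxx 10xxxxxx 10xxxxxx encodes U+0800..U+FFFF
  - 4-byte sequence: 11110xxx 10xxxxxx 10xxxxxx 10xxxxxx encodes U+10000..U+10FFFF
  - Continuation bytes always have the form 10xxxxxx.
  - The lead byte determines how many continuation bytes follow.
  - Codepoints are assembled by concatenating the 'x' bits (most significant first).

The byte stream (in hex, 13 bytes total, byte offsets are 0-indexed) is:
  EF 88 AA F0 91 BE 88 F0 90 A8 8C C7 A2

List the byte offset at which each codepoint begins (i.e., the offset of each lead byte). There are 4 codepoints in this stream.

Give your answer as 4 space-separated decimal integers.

Answer: 0 3 7 11

Derivation:
Byte[0]=EF: 3-byte lead, need 2 cont bytes. acc=0xF
Byte[1]=88: continuation. acc=(acc<<6)|0x08=0x3C8
Byte[2]=AA: continuation. acc=(acc<<6)|0x2A=0xF22A
Completed: cp=U+F22A (starts at byte 0)
Byte[3]=F0: 4-byte lead, need 3 cont bytes. acc=0x0
Byte[4]=91: continuation. acc=(acc<<6)|0x11=0x11
Byte[5]=BE: continuation. acc=(acc<<6)|0x3E=0x47E
Byte[6]=88: continuation. acc=(acc<<6)|0x08=0x11F88
Completed: cp=U+11F88 (starts at byte 3)
Byte[7]=F0: 4-byte lead, need 3 cont bytes. acc=0x0
Byte[8]=90: continuation. acc=(acc<<6)|0x10=0x10
Byte[9]=A8: continuation. acc=(acc<<6)|0x28=0x428
Byte[10]=8C: continuation. acc=(acc<<6)|0x0C=0x10A0C
Completed: cp=U+10A0C (starts at byte 7)
Byte[11]=C7: 2-byte lead, need 1 cont bytes. acc=0x7
Byte[12]=A2: continuation. acc=(acc<<6)|0x22=0x1E2
Completed: cp=U+01E2 (starts at byte 11)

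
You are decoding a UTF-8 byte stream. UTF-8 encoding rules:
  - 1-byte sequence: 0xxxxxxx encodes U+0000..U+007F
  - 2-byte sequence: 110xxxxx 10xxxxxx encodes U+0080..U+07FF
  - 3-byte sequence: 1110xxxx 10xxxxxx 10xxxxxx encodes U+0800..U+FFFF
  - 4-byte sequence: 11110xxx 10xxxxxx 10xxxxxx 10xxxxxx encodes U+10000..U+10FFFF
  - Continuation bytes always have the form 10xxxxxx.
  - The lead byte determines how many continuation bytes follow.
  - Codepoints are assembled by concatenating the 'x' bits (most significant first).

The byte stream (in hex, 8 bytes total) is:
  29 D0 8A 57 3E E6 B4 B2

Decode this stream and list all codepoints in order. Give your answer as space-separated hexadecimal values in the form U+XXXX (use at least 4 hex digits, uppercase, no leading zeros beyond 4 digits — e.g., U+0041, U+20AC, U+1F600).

Byte[0]=29: 1-byte ASCII. cp=U+0029
Byte[1]=D0: 2-byte lead, need 1 cont bytes. acc=0x10
Byte[2]=8A: continuation. acc=(acc<<6)|0x0A=0x40A
Completed: cp=U+040A (starts at byte 1)
Byte[3]=57: 1-byte ASCII. cp=U+0057
Byte[4]=3E: 1-byte ASCII. cp=U+003E
Byte[5]=E6: 3-byte lead, need 2 cont bytes. acc=0x6
Byte[6]=B4: continuation. acc=(acc<<6)|0x34=0x1B4
Byte[7]=B2: continuation. acc=(acc<<6)|0x32=0x6D32
Completed: cp=U+6D32 (starts at byte 5)

Answer: U+0029 U+040A U+0057 U+003E U+6D32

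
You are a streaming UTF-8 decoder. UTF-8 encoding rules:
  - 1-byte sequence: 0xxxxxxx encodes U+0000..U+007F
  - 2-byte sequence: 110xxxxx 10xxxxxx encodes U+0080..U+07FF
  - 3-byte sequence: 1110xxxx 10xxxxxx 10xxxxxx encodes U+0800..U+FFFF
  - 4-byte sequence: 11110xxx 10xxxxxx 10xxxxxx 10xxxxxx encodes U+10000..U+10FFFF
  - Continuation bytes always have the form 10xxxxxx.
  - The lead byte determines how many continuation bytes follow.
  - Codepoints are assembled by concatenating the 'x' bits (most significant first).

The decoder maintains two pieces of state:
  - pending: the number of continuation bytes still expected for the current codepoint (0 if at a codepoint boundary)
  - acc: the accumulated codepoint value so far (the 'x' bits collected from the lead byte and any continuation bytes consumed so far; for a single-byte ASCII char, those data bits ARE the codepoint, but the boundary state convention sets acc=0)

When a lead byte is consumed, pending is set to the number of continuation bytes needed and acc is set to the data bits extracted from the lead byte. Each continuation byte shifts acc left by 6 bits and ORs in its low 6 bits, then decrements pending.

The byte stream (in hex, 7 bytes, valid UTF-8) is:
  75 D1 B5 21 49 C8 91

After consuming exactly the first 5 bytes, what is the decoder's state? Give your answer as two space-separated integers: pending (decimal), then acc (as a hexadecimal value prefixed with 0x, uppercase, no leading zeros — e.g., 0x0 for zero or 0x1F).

Answer: 0 0x0

Derivation:
Byte[0]=75: 1-byte. pending=0, acc=0x0
Byte[1]=D1: 2-byte lead. pending=1, acc=0x11
Byte[2]=B5: continuation. acc=(acc<<6)|0x35=0x475, pending=0
Byte[3]=21: 1-byte. pending=0, acc=0x0
Byte[4]=49: 1-byte. pending=0, acc=0x0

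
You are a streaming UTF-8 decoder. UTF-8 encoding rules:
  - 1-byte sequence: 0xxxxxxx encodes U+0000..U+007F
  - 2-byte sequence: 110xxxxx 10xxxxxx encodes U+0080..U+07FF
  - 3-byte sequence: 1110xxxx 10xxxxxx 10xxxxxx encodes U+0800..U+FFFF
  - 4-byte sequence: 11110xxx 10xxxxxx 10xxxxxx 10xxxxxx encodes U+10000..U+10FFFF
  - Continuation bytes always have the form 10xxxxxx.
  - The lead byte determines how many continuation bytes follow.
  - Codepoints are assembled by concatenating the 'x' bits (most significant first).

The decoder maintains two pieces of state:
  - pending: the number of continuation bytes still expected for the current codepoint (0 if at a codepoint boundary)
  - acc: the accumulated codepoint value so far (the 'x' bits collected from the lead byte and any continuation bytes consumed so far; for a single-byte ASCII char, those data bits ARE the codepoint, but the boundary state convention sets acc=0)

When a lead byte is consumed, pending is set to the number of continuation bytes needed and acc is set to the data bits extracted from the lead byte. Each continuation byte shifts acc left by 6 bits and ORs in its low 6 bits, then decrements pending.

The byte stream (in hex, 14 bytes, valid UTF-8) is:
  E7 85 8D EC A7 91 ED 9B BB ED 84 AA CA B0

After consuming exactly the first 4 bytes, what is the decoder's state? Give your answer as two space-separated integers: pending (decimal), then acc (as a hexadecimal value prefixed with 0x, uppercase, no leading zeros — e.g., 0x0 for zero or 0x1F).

Byte[0]=E7: 3-byte lead. pending=2, acc=0x7
Byte[1]=85: continuation. acc=(acc<<6)|0x05=0x1C5, pending=1
Byte[2]=8D: continuation. acc=(acc<<6)|0x0D=0x714D, pending=0
Byte[3]=EC: 3-byte lead. pending=2, acc=0xC

Answer: 2 0xC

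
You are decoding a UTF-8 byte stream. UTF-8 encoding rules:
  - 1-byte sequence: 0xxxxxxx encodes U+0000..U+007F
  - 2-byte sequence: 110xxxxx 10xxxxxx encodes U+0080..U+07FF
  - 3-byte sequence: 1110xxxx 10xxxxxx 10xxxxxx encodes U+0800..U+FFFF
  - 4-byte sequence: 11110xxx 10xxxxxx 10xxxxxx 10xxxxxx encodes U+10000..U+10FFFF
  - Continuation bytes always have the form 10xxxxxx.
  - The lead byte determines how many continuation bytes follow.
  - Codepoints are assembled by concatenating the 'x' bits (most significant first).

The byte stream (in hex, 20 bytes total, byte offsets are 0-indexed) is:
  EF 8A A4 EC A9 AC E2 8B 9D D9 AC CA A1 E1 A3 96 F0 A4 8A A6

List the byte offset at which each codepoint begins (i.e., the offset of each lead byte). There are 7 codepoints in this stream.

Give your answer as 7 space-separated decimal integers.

Byte[0]=EF: 3-byte lead, need 2 cont bytes. acc=0xF
Byte[1]=8A: continuation. acc=(acc<<6)|0x0A=0x3CA
Byte[2]=A4: continuation. acc=(acc<<6)|0x24=0xF2A4
Completed: cp=U+F2A4 (starts at byte 0)
Byte[3]=EC: 3-byte lead, need 2 cont bytes. acc=0xC
Byte[4]=A9: continuation. acc=(acc<<6)|0x29=0x329
Byte[5]=AC: continuation. acc=(acc<<6)|0x2C=0xCA6C
Completed: cp=U+CA6C (starts at byte 3)
Byte[6]=E2: 3-byte lead, need 2 cont bytes. acc=0x2
Byte[7]=8B: continuation. acc=(acc<<6)|0x0B=0x8B
Byte[8]=9D: continuation. acc=(acc<<6)|0x1D=0x22DD
Completed: cp=U+22DD (starts at byte 6)
Byte[9]=D9: 2-byte lead, need 1 cont bytes. acc=0x19
Byte[10]=AC: continuation. acc=(acc<<6)|0x2C=0x66C
Completed: cp=U+066C (starts at byte 9)
Byte[11]=CA: 2-byte lead, need 1 cont bytes. acc=0xA
Byte[12]=A1: continuation. acc=(acc<<6)|0x21=0x2A1
Completed: cp=U+02A1 (starts at byte 11)
Byte[13]=E1: 3-byte lead, need 2 cont bytes. acc=0x1
Byte[14]=A3: continuation. acc=(acc<<6)|0x23=0x63
Byte[15]=96: continuation. acc=(acc<<6)|0x16=0x18D6
Completed: cp=U+18D6 (starts at byte 13)
Byte[16]=F0: 4-byte lead, need 3 cont bytes. acc=0x0
Byte[17]=A4: continuation. acc=(acc<<6)|0x24=0x24
Byte[18]=8A: continuation. acc=(acc<<6)|0x0A=0x90A
Byte[19]=A6: continuation. acc=(acc<<6)|0x26=0x242A6
Completed: cp=U+242A6 (starts at byte 16)

Answer: 0 3 6 9 11 13 16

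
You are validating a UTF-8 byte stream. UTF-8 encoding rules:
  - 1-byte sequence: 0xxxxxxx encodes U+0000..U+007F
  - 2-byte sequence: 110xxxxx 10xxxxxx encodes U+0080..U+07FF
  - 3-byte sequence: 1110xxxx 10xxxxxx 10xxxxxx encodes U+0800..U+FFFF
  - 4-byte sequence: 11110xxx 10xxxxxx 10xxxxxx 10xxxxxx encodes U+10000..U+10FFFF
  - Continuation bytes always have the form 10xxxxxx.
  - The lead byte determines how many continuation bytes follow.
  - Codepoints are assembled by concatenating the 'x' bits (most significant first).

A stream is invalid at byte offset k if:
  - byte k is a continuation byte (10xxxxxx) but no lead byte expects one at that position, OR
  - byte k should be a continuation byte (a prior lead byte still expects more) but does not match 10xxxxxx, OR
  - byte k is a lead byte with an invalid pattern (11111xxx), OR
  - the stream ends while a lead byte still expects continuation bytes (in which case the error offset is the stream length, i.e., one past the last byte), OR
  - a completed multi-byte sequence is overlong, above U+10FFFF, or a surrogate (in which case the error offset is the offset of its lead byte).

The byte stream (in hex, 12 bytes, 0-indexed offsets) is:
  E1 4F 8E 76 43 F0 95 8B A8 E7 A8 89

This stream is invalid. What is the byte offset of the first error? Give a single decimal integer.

Byte[0]=E1: 3-byte lead, need 2 cont bytes. acc=0x1
Byte[1]=4F: expected 10xxxxxx continuation. INVALID

Answer: 1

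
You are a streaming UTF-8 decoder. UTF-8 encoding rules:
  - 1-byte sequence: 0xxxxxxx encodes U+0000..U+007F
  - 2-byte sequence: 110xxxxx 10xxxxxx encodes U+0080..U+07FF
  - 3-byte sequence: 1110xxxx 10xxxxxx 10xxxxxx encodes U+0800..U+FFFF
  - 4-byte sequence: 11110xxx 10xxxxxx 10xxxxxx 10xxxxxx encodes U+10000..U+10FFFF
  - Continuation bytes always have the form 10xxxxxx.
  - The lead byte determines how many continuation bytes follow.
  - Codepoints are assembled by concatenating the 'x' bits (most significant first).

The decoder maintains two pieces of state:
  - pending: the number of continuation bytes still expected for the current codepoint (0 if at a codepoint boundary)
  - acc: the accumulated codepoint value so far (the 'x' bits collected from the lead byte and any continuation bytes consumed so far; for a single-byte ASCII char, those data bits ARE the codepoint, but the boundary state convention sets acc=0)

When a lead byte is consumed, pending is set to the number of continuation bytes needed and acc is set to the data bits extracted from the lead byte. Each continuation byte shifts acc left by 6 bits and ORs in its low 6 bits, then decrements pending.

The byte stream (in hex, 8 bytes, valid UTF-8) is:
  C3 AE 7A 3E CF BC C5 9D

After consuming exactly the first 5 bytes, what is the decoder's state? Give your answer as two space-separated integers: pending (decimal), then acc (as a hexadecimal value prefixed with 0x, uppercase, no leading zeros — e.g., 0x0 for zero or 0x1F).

Byte[0]=C3: 2-byte lead. pending=1, acc=0x3
Byte[1]=AE: continuation. acc=(acc<<6)|0x2E=0xEE, pending=0
Byte[2]=7A: 1-byte. pending=0, acc=0x0
Byte[3]=3E: 1-byte. pending=0, acc=0x0
Byte[4]=CF: 2-byte lead. pending=1, acc=0xF

Answer: 1 0xF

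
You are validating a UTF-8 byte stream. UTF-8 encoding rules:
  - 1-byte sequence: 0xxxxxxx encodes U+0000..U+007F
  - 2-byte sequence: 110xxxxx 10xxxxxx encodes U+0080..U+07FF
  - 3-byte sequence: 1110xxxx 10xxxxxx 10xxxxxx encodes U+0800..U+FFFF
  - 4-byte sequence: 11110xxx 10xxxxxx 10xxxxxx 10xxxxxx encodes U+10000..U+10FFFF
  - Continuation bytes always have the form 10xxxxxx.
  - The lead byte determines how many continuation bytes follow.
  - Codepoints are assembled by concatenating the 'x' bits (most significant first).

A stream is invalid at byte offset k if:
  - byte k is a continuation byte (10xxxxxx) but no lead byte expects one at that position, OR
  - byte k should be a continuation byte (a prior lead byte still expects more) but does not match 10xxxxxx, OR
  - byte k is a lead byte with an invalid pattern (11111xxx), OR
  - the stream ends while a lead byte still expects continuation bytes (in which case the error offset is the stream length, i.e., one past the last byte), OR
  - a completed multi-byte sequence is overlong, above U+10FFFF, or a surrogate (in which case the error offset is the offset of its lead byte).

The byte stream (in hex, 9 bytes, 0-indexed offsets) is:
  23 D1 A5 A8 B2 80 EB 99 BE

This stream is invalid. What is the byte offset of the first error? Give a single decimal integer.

Byte[0]=23: 1-byte ASCII. cp=U+0023
Byte[1]=D1: 2-byte lead, need 1 cont bytes. acc=0x11
Byte[2]=A5: continuation. acc=(acc<<6)|0x25=0x465
Completed: cp=U+0465 (starts at byte 1)
Byte[3]=A8: INVALID lead byte (not 0xxx/110x/1110/11110)

Answer: 3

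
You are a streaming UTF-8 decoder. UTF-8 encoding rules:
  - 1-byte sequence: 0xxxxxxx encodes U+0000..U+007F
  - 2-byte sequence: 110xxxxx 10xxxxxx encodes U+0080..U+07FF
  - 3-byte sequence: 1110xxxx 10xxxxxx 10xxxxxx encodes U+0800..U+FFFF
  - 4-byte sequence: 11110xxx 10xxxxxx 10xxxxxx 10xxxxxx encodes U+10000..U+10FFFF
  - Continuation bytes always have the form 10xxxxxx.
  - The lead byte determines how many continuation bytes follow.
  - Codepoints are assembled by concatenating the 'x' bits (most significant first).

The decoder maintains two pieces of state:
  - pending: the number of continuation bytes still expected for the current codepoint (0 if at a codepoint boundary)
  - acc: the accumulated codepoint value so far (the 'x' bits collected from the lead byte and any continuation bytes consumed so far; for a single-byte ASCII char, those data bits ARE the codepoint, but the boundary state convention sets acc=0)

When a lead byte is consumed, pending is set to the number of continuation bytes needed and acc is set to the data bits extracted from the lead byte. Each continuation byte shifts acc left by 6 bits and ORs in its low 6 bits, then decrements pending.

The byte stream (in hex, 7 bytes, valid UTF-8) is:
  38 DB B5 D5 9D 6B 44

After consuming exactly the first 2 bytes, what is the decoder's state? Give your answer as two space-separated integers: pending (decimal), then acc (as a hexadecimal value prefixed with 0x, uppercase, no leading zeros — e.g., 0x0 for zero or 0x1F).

Answer: 1 0x1B

Derivation:
Byte[0]=38: 1-byte. pending=0, acc=0x0
Byte[1]=DB: 2-byte lead. pending=1, acc=0x1B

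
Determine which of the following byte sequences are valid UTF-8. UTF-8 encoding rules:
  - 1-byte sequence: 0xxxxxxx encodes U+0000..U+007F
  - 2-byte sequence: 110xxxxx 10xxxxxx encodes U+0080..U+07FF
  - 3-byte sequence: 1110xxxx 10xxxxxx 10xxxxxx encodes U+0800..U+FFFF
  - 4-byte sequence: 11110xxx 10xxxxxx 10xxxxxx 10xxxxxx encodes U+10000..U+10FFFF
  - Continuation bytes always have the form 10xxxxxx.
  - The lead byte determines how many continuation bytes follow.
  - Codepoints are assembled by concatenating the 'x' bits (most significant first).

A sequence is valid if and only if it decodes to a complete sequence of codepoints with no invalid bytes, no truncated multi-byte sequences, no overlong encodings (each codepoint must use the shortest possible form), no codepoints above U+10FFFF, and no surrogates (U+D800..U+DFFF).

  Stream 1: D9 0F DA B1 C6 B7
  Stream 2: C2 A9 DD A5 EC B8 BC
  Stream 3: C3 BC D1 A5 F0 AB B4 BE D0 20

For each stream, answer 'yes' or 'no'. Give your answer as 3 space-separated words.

Answer: no yes no

Derivation:
Stream 1: error at byte offset 1. INVALID
Stream 2: decodes cleanly. VALID
Stream 3: error at byte offset 9. INVALID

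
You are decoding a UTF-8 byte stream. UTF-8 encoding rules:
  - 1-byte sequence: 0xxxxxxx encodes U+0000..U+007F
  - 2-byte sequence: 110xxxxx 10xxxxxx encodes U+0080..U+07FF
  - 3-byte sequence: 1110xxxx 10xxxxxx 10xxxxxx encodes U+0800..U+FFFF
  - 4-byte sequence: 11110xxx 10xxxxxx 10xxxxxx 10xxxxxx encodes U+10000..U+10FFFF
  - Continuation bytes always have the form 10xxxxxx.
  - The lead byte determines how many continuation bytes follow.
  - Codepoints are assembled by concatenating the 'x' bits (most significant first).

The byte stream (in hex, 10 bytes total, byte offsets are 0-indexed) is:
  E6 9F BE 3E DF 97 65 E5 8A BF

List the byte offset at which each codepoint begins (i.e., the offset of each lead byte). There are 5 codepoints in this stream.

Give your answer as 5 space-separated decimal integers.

Byte[0]=E6: 3-byte lead, need 2 cont bytes. acc=0x6
Byte[1]=9F: continuation. acc=(acc<<6)|0x1F=0x19F
Byte[2]=BE: continuation. acc=(acc<<6)|0x3E=0x67FE
Completed: cp=U+67FE (starts at byte 0)
Byte[3]=3E: 1-byte ASCII. cp=U+003E
Byte[4]=DF: 2-byte lead, need 1 cont bytes. acc=0x1F
Byte[5]=97: continuation. acc=(acc<<6)|0x17=0x7D7
Completed: cp=U+07D7 (starts at byte 4)
Byte[6]=65: 1-byte ASCII. cp=U+0065
Byte[7]=E5: 3-byte lead, need 2 cont bytes. acc=0x5
Byte[8]=8A: continuation. acc=(acc<<6)|0x0A=0x14A
Byte[9]=BF: continuation. acc=(acc<<6)|0x3F=0x52BF
Completed: cp=U+52BF (starts at byte 7)

Answer: 0 3 4 6 7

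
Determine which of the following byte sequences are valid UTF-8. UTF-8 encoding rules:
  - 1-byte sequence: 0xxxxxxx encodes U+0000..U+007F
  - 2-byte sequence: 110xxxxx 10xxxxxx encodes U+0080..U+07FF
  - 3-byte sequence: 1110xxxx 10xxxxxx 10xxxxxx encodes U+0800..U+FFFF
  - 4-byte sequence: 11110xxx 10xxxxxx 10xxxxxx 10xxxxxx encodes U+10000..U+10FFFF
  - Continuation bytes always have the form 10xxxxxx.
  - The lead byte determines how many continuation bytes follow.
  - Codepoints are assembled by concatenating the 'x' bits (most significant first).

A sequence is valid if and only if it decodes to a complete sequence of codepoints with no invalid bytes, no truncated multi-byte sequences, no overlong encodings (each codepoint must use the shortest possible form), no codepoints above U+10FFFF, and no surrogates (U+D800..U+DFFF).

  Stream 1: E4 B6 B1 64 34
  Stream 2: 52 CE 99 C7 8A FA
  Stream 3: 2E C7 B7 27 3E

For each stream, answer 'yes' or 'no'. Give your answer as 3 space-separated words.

Stream 1: decodes cleanly. VALID
Stream 2: error at byte offset 5. INVALID
Stream 3: decodes cleanly. VALID

Answer: yes no yes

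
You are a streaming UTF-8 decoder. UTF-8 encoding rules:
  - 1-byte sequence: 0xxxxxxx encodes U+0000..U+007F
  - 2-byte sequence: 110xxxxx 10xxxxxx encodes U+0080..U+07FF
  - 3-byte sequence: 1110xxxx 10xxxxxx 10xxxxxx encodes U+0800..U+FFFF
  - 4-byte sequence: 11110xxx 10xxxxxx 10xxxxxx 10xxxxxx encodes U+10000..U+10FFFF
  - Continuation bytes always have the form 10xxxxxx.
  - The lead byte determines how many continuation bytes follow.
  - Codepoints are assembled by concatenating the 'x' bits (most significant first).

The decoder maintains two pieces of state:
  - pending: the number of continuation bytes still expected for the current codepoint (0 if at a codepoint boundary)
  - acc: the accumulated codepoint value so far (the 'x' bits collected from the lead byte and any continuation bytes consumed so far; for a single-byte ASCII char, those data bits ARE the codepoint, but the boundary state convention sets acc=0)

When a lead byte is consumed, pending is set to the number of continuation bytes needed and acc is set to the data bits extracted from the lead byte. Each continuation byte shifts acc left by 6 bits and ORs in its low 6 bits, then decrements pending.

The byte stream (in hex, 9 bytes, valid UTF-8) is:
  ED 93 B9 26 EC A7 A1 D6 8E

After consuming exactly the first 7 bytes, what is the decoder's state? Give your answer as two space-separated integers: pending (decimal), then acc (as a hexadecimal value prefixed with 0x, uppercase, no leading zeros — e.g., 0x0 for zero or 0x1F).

Byte[0]=ED: 3-byte lead. pending=2, acc=0xD
Byte[1]=93: continuation. acc=(acc<<6)|0x13=0x353, pending=1
Byte[2]=B9: continuation. acc=(acc<<6)|0x39=0xD4F9, pending=0
Byte[3]=26: 1-byte. pending=0, acc=0x0
Byte[4]=EC: 3-byte lead. pending=2, acc=0xC
Byte[5]=A7: continuation. acc=(acc<<6)|0x27=0x327, pending=1
Byte[6]=A1: continuation. acc=(acc<<6)|0x21=0xC9E1, pending=0

Answer: 0 0xC9E1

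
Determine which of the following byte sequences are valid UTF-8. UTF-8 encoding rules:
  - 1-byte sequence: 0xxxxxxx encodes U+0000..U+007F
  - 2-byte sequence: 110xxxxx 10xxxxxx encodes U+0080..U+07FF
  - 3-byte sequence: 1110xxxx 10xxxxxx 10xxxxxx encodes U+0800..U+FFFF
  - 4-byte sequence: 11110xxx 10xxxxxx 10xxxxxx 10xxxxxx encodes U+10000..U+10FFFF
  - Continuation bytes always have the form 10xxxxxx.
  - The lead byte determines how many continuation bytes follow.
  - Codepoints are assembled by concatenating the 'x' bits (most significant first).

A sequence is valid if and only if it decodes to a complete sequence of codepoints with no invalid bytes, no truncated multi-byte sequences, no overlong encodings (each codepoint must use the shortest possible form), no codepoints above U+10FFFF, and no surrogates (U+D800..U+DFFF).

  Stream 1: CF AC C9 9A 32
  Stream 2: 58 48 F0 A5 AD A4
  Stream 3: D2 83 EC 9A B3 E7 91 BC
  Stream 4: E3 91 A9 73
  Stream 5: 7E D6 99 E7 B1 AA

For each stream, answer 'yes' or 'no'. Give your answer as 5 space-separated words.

Stream 1: decodes cleanly. VALID
Stream 2: decodes cleanly. VALID
Stream 3: decodes cleanly. VALID
Stream 4: decodes cleanly. VALID
Stream 5: decodes cleanly. VALID

Answer: yes yes yes yes yes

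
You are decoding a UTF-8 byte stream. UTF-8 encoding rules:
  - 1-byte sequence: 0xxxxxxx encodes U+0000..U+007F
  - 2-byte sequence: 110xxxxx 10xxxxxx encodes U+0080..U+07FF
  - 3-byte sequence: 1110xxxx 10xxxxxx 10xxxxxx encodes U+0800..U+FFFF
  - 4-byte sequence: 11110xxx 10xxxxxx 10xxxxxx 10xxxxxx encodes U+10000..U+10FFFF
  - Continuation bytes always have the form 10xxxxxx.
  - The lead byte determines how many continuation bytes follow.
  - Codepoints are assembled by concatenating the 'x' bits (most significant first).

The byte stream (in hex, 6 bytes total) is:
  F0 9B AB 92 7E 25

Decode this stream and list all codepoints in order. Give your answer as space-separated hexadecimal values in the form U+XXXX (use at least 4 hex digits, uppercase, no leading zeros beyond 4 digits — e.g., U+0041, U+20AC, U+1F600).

Byte[0]=F0: 4-byte lead, need 3 cont bytes. acc=0x0
Byte[1]=9B: continuation. acc=(acc<<6)|0x1B=0x1B
Byte[2]=AB: continuation. acc=(acc<<6)|0x2B=0x6EB
Byte[3]=92: continuation. acc=(acc<<6)|0x12=0x1BAD2
Completed: cp=U+1BAD2 (starts at byte 0)
Byte[4]=7E: 1-byte ASCII. cp=U+007E
Byte[5]=25: 1-byte ASCII. cp=U+0025

Answer: U+1BAD2 U+007E U+0025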